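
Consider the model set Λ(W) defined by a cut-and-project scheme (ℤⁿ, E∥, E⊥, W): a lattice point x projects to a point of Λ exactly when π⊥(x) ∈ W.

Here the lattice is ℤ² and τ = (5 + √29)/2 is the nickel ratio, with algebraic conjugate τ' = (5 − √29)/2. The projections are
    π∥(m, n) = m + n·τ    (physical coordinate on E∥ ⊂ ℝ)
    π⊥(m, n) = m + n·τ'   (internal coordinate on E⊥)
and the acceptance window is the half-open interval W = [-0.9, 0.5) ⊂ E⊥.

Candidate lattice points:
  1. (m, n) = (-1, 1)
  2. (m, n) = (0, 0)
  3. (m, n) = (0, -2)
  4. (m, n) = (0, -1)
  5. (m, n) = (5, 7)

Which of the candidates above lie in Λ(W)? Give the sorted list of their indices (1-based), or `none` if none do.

2, 3, 4

τ' = (5−√29)/2 ≈ -0.192582.
[1] lift (-1,1): star map gives -1.192582; window check -0.9 ≤ -1.192582 < 0.5 is false → out
[2] lift (0,0): star map gives 0.000000; window check -0.9 ≤ 0.000000 < 0.5 is true → IN Λ
[3] lift (0,-2): star map gives 0.385165; window check -0.9 ≤ 0.385165 < 0.5 is true → IN Λ
[4] lift (0,-1): star map gives 0.192582; window check -0.9 ≤ 0.192582 < 0.5 is true → IN Λ
[5] lift (5,7): star map gives 3.651923; window check -0.9 ≤ 3.651923 < 0.5 is false → out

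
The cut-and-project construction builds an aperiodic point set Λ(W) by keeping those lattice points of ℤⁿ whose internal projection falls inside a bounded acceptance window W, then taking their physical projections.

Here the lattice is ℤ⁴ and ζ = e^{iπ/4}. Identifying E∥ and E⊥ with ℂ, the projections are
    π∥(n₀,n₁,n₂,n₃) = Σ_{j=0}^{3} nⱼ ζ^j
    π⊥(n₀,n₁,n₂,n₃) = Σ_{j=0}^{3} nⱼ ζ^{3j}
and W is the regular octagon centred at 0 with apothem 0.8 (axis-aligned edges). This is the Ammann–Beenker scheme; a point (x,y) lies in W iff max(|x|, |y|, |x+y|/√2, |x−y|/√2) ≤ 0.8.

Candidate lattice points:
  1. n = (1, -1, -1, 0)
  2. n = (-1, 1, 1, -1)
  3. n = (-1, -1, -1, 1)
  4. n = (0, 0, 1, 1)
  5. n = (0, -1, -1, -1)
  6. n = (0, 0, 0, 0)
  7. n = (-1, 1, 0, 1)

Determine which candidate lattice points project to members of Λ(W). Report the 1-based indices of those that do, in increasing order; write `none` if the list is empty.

With ζ = e^{iπ/4} the internal vectors are ζ^0,ζ^3,ζ^6,ζ^9.
#1 (1, -1, -1, 0): internal (1.707107, 0.292893); octagon support 1.707107 vs apothem 0.8 → ∉ W
#2 (-1, 1, 1, -1): internal (-2.414214, -1.000000); octagon support 2.414214 vs apothem 0.8 → ∉ W
#3 (-1, -1, -1, 1): internal (0.414214, 1.000000); octagon support 1.000000 vs apothem 0.8 → ∉ W
#4 (0, 0, 1, 1): internal (0.707107, -0.292893); octagon support 0.707107 vs apothem 0.8 → ∈ W
#5 (0, -1, -1, -1): internal (0.000000, -0.414214); octagon support 0.414214 vs apothem 0.8 → ∈ W
#6 (0, 0, 0, 0): internal (0.000000, 0.000000); octagon support 0.000000 vs apothem 0.8 → ∈ W
#7 (-1, 1, 0, 1): internal (-1.000000, 1.414214); octagon support 1.707107 vs apothem 0.8 → ∉ W

4, 5, 6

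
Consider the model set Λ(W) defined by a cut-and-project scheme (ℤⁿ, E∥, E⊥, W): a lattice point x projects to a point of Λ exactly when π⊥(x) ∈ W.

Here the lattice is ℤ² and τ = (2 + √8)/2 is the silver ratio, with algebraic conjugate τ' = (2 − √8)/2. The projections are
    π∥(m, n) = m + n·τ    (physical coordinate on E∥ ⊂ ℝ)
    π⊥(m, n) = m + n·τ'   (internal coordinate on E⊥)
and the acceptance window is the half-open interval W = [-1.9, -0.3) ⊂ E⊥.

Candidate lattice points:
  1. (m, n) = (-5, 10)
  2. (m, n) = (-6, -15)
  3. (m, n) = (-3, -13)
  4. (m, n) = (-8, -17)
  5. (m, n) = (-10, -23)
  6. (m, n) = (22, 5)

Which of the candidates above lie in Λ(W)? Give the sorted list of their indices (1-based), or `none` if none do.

τ' = (2−√8)/2 ≈ -0.41421.
candidate 1: (m,n)=(-5,10) → π∥ = -5+10·τ ≈ 19.14214, π⊥ = -5+10·τ' ≈ -9.14214 ∉ [-1.9, -0.3) ⇒ out
candidate 2: (m,n)=(-6,-15) → π∥ = -6-15·τ ≈ -42.21320, π⊥ = -6-15·τ' ≈ 0.21320 ∉ [-1.9, -0.3) ⇒ out
candidate 3: (m,n)=(-3,-13) → π∥ = -3-13·τ ≈ -34.38478, π⊥ = -3-13·τ' ≈ 2.38478 ∉ [-1.9, -0.3) ⇒ out
candidate 4: (m,n)=(-8,-17) → π∥ = -8-17·τ ≈ -49.04163, π⊥ = -8-17·τ' ≈ -0.95837 ∈ [-1.9, -0.3) ⇒ IN Λ
candidate 5: (m,n)=(-10,-23) → π∥ = -10-23·τ ≈ -65.52691, π⊥ = -10-23·τ' ≈ -0.47309 ∈ [-1.9, -0.3) ⇒ IN Λ
candidate 6: (m,n)=(22,5) → π∥ = 22+5·τ ≈ 34.07107, π⊥ = 22+5·τ' ≈ 19.92893 ∉ [-1.9, -0.3) ⇒ out

4, 5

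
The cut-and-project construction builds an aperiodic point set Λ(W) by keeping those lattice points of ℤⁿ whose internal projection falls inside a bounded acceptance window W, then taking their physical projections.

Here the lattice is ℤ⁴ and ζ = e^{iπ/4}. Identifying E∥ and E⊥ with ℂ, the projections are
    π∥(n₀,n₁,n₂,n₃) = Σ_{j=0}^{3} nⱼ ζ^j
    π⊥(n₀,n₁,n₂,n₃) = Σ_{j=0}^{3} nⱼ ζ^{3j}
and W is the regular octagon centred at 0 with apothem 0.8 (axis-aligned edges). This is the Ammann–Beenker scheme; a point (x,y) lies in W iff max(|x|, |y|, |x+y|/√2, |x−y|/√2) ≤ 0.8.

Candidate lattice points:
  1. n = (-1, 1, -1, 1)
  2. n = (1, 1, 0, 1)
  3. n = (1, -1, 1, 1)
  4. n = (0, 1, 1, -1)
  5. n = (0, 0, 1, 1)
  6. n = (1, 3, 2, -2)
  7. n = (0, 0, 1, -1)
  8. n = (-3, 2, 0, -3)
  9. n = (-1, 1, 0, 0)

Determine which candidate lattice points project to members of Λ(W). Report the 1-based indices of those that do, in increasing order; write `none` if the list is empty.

5

π⊥(n) = n₀ + n₁ζ³ + n₂ζ⁶ + n₃ζ⁹ where ζ = e^{iπ/4}.
#1 (-1, 1, -1, 1): internal (-1.00000, 2.41421); octagon support 2.41421 vs apothem 0.8 → ∉ W
#2 (1, 1, 0, 1): internal (1.00000, 1.41421); octagon support 1.70711 vs apothem 0.8 → ∉ W
#3 (1, -1, 1, 1): internal (2.41421, -1.00000); octagon support 2.41421 vs apothem 0.8 → ∉ W
#4 (0, 1, 1, -1): internal (-1.41421, -1.00000); octagon support 1.70711 vs apothem 0.8 → ∉ W
#5 (0, 0, 1, 1): internal (0.70711, -0.29289); octagon support 0.70711 vs apothem 0.8 → ∈ W
#6 (1, 3, 2, -2): internal (-2.53553, -1.29289); octagon support 2.70711 vs apothem 0.8 → ∉ W
#7 (0, 0, 1, -1): internal (-0.70711, -1.70711); octagon support 1.70711 vs apothem 0.8 → ∉ W
#8 (-3, 2, 0, -3): internal (-6.53553, -0.70711); octagon support 6.53553 vs apothem 0.8 → ∉ W
#9 (-1, 1, 0, 0): internal (-1.70711, 0.70711); octagon support 1.70711 vs apothem 0.8 → ∉ W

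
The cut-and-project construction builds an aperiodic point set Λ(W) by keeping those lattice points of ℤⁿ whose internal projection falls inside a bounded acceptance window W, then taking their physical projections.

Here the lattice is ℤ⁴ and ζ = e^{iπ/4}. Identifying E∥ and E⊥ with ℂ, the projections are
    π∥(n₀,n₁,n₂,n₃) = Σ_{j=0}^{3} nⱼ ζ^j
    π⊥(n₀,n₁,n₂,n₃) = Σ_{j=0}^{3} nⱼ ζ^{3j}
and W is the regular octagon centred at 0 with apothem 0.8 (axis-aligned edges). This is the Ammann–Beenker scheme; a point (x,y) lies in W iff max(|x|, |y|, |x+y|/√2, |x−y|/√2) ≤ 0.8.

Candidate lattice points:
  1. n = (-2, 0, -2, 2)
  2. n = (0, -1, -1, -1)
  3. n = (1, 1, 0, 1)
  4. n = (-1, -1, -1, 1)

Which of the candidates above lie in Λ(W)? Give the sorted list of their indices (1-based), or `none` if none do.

2

With ζ = e^{iπ/4} the internal vectors are ζ^0,ζ^3,ζ^6,ζ^9.
#1 (-2, 0, -2, 2): internal (-0.5858, 3.4142); octagon support 3.4142 vs apothem 0.8 → ∉ W
#2 (0, -1, -1, -1): internal (0.0000, -0.4142); octagon support 0.4142 vs apothem 0.8 → ∈ W
#3 (1, 1, 0, 1): internal (1.0000, 1.4142); octagon support 1.7071 vs apothem 0.8 → ∉ W
#4 (-1, -1, -1, 1): internal (0.4142, 1.0000); octagon support 1.0000 vs apothem 0.8 → ∉ W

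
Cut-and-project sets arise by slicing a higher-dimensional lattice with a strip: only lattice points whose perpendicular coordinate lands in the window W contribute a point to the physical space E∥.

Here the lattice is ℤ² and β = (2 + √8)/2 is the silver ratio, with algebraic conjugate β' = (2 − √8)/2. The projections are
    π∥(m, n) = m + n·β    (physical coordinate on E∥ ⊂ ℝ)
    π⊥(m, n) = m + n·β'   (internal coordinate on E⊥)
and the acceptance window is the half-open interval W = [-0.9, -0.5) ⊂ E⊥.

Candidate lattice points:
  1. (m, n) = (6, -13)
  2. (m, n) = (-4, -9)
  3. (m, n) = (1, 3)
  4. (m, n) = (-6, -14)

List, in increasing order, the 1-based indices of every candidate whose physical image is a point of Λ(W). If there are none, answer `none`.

Numerically β ≈ 2.41421 and β' = −1/β ≈ -0.41421.
[1] lift (6,-13): star map gives 11.38478; window check -0.9 ≤ 11.38478 < -0.5 is false → out
[2] lift (-4,-9): star map gives -0.27208; window check -0.9 ≤ -0.27208 < -0.5 is false → out
[3] lift (1,3): star map gives -0.24264; window check -0.9 ≤ -0.24264 < -0.5 is false → out
[4] lift (-6,-14): star map gives -0.20101; window check -0.9 ≤ -0.20101 < -0.5 is false → out

none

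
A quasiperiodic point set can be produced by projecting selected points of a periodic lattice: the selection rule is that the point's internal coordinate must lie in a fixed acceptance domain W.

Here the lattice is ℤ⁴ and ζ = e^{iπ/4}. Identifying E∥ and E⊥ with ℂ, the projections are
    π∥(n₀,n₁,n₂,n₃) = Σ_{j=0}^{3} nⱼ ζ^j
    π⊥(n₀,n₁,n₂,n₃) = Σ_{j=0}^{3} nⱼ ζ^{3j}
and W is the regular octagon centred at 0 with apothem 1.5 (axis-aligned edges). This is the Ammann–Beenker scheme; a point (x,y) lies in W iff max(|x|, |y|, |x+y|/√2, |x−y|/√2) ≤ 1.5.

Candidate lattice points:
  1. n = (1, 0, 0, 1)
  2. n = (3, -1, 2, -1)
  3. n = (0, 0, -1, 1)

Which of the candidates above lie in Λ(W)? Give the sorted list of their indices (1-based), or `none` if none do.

With ζ = e^{iπ/4} the internal vectors are ζ^0,ζ^3,ζ^6,ζ^9.
candidate 1: n = (1, 0, 0, 1) → π⊥ ≈ (+1.7071, +0.7071); max(|x|,|y|,|x±y|/√2) = 1.7071 > 1.5 ⇒ ∉ W
candidate 2: n = (3, -1, 2, -1) → π⊥ ≈ (+3.0000, -3.4142); max(|x|,|y|,|x±y|/√2) = 4.5355 > 1.5 ⇒ ∉ W
candidate 3: n = (0, 0, -1, 1) → π⊥ ≈ (+0.7071, +1.7071); max(|x|,|y|,|x±y|/√2) = 1.7071 > 1.5 ⇒ ∉ W

none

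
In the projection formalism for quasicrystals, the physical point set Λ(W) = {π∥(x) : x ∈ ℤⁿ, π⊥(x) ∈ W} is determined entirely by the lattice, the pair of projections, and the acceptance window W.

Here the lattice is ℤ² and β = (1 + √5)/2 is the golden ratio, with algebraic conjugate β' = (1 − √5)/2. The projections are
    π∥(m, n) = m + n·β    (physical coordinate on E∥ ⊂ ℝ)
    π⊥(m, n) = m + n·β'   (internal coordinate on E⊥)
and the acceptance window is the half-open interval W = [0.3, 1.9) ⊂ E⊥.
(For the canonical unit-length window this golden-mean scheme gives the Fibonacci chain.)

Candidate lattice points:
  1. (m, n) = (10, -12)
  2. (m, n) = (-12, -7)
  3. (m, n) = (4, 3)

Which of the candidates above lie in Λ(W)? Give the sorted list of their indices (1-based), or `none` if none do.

β' = (1−√5)/2 ≈ -0.618034.
#1 (10,-12): internal coord 10 + (-12)·β' = +17.416408; +17.416408 ∉ [0.3, 1.9) → out
#2 (-12,-7): internal coord -12 + (-7)·β' = -7.673762; -7.673762 ∉ [0.3, 1.9) → out
#3 (4,3): internal coord 4 + (3)·β' = +2.145898; +2.145898 ∉ [0.3, 1.9) → out

none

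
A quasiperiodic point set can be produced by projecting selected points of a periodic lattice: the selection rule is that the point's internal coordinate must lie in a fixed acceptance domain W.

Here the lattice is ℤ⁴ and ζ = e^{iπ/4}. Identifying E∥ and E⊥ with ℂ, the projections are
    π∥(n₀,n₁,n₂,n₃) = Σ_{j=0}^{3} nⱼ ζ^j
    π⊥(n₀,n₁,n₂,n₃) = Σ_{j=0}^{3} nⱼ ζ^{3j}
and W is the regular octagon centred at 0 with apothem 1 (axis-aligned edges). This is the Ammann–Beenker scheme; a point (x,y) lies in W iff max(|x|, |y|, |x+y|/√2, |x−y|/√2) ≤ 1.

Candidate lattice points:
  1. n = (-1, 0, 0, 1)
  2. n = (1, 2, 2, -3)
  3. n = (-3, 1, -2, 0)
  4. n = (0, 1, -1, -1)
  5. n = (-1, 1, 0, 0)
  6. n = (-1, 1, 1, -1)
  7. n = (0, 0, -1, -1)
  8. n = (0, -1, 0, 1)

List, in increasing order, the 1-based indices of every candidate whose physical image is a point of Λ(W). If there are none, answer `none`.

π⊥(n) = n₀ + n₁ζ³ + n₂ζ⁶ + n₃ζ⁹ where ζ = e^{iπ/4}.
candidate 1: n = (-1, 0, 0, 1) → π⊥ ≈ (-0.2929, +0.7071); max(|x|,|y|,|x±y|/√2) = 0.7071 ≤ 1 ⇒ ∈ W
candidate 2: n = (1, 2, 2, -3) → π⊥ ≈ (-2.5355, -2.7071); max(|x|,|y|,|x±y|/√2) = 3.7071 > 1 ⇒ ∉ W
candidate 3: n = (-3, 1, -2, 0) → π⊥ ≈ (-3.7071, +2.7071); max(|x|,|y|,|x±y|/√2) = 4.5355 > 1 ⇒ ∉ W
candidate 4: n = (0, 1, -1, -1) → π⊥ ≈ (-1.4142, +1.0000); max(|x|,|y|,|x±y|/√2) = 1.7071 > 1 ⇒ ∉ W
candidate 5: n = (-1, 1, 0, 0) → π⊥ ≈ (-1.7071, +0.7071); max(|x|,|y|,|x±y|/√2) = 1.7071 > 1 ⇒ ∉ W
candidate 6: n = (-1, 1, 1, -1) → π⊥ ≈ (-2.4142, -1.0000); max(|x|,|y|,|x±y|/√2) = 2.4142 > 1 ⇒ ∉ W
candidate 7: n = (0, 0, -1, -1) → π⊥ ≈ (-0.7071, +0.2929); max(|x|,|y|,|x±y|/√2) = 0.7071 ≤ 1 ⇒ ∈ W
candidate 8: n = (0, -1, 0, 1) → π⊥ ≈ (+1.4142, +0.0000); max(|x|,|y|,|x±y|/√2) = 1.4142 > 1 ⇒ ∉ W

1, 7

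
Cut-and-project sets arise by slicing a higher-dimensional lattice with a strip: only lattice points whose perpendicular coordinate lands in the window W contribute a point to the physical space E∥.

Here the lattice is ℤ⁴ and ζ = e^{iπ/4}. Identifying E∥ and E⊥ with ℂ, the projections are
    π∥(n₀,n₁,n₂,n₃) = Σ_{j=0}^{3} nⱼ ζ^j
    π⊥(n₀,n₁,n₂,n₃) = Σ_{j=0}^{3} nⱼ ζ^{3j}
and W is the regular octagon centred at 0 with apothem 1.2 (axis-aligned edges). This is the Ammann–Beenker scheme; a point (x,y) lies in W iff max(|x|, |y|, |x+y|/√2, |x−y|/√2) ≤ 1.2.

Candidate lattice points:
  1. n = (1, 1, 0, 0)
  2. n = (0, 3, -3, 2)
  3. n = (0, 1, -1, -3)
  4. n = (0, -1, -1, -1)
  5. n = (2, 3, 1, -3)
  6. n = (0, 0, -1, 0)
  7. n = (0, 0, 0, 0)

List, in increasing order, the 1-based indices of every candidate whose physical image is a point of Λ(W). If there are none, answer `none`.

With ζ = e^{iπ/4} the internal vectors are ζ^0,ζ^3,ζ^6,ζ^9.
#1 (1, 1, 0, 0): internal (0.29289, 0.70711); octagon support 0.70711 vs apothem 1.2 → ∈ W
#2 (0, 3, -3, 2): internal (-0.70711, 6.53553); octagon support 6.53553 vs apothem 1.2 → ∉ W
#3 (0, 1, -1, -3): internal (-2.82843, -0.41421); octagon support 2.82843 vs apothem 1.2 → ∉ W
#4 (0, -1, -1, -1): internal (0.00000, -0.41421); octagon support 0.41421 vs apothem 1.2 → ∈ W
#5 (2, 3, 1, -3): internal (-2.24264, -1.00000); octagon support 2.29289 vs apothem 1.2 → ∉ W
#6 (0, 0, -1, 0): internal (0.00000, 1.00000); octagon support 1.00000 vs apothem 1.2 → ∈ W
#7 (0, 0, 0, 0): internal (0.00000, 0.00000); octagon support 0.00000 vs apothem 1.2 → ∈ W

1, 4, 6, 7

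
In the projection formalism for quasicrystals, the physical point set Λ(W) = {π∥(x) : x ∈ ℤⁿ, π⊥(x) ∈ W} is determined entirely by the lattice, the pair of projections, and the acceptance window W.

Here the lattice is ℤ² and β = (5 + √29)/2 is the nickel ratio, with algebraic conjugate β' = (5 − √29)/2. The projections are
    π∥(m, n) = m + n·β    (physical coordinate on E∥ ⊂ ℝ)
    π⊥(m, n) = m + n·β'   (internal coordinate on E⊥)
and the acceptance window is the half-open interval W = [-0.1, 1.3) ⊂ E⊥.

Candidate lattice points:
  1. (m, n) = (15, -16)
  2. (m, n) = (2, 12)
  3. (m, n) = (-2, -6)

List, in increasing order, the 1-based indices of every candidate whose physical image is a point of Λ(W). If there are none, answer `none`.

none

β' = (5−√29)/2 ≈ -0.1926.
#1 (15,-16): internal coord 15 + (-16)·β' = +18.0813; +18.0813 ∉ [-0.1, 1.3) → out
#2 (2,12): internal coord 2 + (12)·β' = -0.3110; -0.3110 ∉ [-0.1, 1.3) → out
#3 (-2,-6): internal coord -2 + (-6)·β' = -0.8445; -0.8445 ∉ [-0.1, 1.3) → out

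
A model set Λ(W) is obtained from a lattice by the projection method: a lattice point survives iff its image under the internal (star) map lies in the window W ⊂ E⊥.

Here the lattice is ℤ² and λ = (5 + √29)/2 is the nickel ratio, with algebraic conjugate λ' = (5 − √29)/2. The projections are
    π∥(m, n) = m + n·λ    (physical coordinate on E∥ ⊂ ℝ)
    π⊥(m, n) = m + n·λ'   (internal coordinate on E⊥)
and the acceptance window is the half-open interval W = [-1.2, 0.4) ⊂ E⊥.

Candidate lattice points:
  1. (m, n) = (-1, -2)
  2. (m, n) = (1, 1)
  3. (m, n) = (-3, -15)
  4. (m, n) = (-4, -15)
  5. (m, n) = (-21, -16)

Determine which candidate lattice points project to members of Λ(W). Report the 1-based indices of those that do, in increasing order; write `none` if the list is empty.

1, 3, 4

Numerically λ ≈ 5.1926 and λ' = −1/λ ≈ -0.1926.
#1 (-1,-2): internal coord -1 + (-2)·λ' = -0.6148; -0.6148 ∈ [-1.2, 0.4) → IN Λ
#2 (1,1): internal coord 1 + (1)·λ' = +0.8074; +0.8074 ∉ [-1.2, 0.4) → out
#3 (-3,-15): internal coord -3 + (-15)·λ' = -0.1113; -0.1113 ∈ [-1.2, 0.4) → IN Λ
#4 (-4,-15): internal coord -4 + (-15)·λ' = -1.1113; -1.1113 ∈ [-1.2, 0.4) → IN Λ
#5 (-21,-16): internal coord -21 + (-16)·λ' = -17.9187; -17.9187 ∉ [-1.2, 0.4) → out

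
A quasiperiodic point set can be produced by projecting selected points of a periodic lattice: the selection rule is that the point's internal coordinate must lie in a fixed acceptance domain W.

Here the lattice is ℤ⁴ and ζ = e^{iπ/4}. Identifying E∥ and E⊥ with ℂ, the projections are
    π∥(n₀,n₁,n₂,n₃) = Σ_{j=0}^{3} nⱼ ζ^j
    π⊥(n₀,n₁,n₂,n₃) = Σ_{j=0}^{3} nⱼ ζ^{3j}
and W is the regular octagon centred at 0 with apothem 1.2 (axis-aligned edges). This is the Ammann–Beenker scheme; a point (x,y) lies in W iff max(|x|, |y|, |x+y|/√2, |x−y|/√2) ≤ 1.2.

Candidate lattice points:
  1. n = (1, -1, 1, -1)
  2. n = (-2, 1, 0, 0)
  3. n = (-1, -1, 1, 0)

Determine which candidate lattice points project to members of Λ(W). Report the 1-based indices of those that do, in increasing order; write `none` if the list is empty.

π⊥(n) = n₀ + n₁ζ³ + n₂ζ⁶ + n₃ζ⁹ where ζ = e^{iπ/4}.
#1 (1, -1, 1, -1): internal (1.000000, -2.414214); octagon support 2.414214 vs apothem 1.2 → ∉ W
#2 (-2, 1, 0, 0): internal (-2.707107, 0.707107); octagon support 2.707107 vs apothem 1.2 → ∉ W
#3 (-1, -1, 1, 0): internal (-0.292893, -1.707107); octagon support 1.707107 vs apothem 1.2 → ∉ W

none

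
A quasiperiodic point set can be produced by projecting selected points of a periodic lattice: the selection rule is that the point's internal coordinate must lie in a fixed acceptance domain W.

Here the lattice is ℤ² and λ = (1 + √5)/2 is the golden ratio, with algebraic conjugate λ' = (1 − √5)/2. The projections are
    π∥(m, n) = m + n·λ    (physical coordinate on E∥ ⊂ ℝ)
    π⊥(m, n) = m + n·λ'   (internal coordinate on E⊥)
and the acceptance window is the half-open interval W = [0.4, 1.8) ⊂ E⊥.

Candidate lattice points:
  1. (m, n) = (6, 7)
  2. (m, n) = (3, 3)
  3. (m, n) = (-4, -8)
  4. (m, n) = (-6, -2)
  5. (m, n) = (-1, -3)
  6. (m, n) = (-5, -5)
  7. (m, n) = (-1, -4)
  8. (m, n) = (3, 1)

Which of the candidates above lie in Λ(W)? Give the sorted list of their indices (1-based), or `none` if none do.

1, 2, 3, 5, 7

Compute λ' = (1−√5)/2 = -0.61803, so π⊥(m,n) = m -0.61803·n.
#1 (6,7): internal coord 6 + (7)·λ' = +1.67376; +1.67376 ∈ [0.4, 1.8) → IN Λ
#2 (3,3): internal coord 3 + (3)·λ' = +1.14590; +1.14590 ∈ [0.4, 1.8) → IN Λ
#3 (-4,-8): internal coord -4 + (-8)·λ' = +0.94427; +0.94427 ∈ [0.4, 1.8) → IN Λ
#4 (-6,-2): internal coord -6 + (-2)·λ' = -4.76393; -4.76393 ∉ [0.4, 1.8) → out
#5 (-1,-3): internal coord -1 + (-3)·λ' = +0.85410; +0.85410 ∈ [0.4, 1.8) → IN Λ
#6 (-5,-5): internal coord -5 + (-5)·λ' = -1.90983; -1.90983 ∉ [0.4, 1.8) → out
#7 (-1,-4): internal coord -1 + (-4)·λ' = +1.47214; +1.47214 ∈ [0.4, 1.8) → IN Λ
#8 (3,1): internal coord 3 + (1)·λ' = +2.38197; +2.38197 ∉ [0.4, 1.8) → out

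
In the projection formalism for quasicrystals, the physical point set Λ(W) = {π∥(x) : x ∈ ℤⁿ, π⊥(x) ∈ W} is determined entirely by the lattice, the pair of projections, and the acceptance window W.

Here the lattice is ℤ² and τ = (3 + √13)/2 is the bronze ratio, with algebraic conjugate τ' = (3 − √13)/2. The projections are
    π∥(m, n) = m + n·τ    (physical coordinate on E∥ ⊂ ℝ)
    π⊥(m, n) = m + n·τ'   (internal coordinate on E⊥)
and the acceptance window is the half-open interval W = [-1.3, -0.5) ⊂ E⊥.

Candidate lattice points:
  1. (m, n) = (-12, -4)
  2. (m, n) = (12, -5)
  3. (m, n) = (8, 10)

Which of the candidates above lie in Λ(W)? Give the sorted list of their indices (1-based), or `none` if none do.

Compute τ' = (3−√13)/2 = -0.30278, so π⊥(m,n) = m -0.30278·n.
#1 (-12,-4): internal coord -12 + (-4)·τ' = -10.78890; -10.78890 ∉ [-1.3, -0.5) → out
#2 (12,-5): internal coord 12 + (-5)·τ' = +13.51388; +13.51388 ∉ [-1.3, -0.5) → out
#3 (8,10): internal coord 8 + (10)·τ' = +4.97224; +4.97224 ∉ [-1.3, -0.5) → out

none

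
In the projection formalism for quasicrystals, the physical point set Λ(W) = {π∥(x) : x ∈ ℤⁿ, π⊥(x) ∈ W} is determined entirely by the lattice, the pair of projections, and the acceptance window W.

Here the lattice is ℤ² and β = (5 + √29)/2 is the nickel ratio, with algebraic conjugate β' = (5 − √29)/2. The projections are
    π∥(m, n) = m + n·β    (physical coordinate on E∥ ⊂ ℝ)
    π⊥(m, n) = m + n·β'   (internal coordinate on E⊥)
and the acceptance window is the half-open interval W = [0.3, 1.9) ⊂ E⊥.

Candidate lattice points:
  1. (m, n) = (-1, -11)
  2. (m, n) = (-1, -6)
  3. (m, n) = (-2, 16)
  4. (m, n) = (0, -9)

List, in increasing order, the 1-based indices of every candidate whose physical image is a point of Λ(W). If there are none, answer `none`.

1, 4

β' = (5−√29)/2 ≈ -0.192582.
[1] lift (-1,-11): star map gives 1.118406; window check 0.3 ≤ 1.118406 < 1.9 is true → IN Λ
[2] lift (-1,-6): star map gives 0.155494; window check 0.3 ≤ 0.155494 < 1.9 is false → out
[3] lift (-2,16): star map gives -5.081318; window check 0.3 ≤ -5.081318 < 1.9 is false → out
[4] lift (0,-9): star map gives 1.733242; window check 0.3 ≤ 1.733242 < 1.9 is true → IN Λ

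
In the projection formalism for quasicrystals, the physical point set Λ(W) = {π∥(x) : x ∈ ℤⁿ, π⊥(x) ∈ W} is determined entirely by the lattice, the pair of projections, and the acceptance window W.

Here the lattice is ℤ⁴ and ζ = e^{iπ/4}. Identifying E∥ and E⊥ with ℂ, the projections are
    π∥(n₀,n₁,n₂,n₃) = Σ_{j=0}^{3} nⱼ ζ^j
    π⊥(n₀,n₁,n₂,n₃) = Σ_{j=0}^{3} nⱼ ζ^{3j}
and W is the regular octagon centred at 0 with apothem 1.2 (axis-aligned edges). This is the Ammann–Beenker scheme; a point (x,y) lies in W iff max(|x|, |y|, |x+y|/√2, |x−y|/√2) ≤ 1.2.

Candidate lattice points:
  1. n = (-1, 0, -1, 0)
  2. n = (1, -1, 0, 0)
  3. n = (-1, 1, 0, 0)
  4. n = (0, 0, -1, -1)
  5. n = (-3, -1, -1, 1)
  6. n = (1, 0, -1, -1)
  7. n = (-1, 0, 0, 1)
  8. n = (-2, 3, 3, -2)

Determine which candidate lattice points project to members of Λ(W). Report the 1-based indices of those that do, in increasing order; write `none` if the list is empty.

4, 6, 7

π⊥(n) = n₀ + n₁ζ³ + n₂ζ⁶ + n₃ζ⁹ where ζ = e^{iπ/4}.
#1 (-1, 0, -1, 0): internal (-1.00000, 1.00000); octagon support 1.41421 vs apothem 1.2 → ∉ W
#2 (1, -1, 0, 0): internal (1.70711, -0.70711); octagon support 1.70711 vs apothem 1.2 → ∉ W
#3 (-1, 1, 0, 0): internal (-1.70711, 0.70711); octagon support 1.70711 vs apothem 1.2 → ∉ W
#4 (0, 0, -1, -1): internal (-0.70711, 0.29289); octagon support 0.70711 vs apothem 1.2 → ∈ W
#5 (-3, -1, -1, 1): internal (-1.58579, 1.00000); octagon support 1.82843 vs apothem 1.2 → ∉ W
#6 (1, 0, -1, -1): internal (0.29289, 0.29289); octagon support 0.41421 vs apothem 1.2 → ∈ W
#7 (-1, 0, 0, 1): internal (-0.29289, 0.70711); octagon support 0.70711 vs apothem 1.2 → ∈ W
#8 (-2, 3, 3, -2): internal (-5.53553, -2.29289); octagon support 5.53553 vs apothem 1.2 → ∉ W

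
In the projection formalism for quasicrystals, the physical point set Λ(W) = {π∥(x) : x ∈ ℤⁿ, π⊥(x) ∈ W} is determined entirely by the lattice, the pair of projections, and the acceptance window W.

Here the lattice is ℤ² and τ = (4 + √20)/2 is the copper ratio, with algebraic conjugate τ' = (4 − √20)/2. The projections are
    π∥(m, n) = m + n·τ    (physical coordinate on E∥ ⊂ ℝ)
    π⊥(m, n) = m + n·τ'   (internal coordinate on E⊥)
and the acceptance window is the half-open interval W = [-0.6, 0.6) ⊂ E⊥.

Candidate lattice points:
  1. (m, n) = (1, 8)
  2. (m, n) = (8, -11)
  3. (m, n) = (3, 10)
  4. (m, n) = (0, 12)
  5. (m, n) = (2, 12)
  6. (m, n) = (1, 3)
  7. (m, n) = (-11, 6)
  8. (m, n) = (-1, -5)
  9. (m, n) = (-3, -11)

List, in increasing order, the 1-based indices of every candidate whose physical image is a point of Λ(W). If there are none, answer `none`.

τ' = (4−√20)/2 ≈ -0.2361.
candidate 1: (m,n)=(1,8) → π∥ = 1+8·τ ≈ 34.8885, π⊥ = 1+8·τ' ≈ -0.8885 ∉ [-0.6, 0.6) ⇒ out
candidate 2: (m,n)=(8,-11) → π∥ = 8-11·τ ≈ -38.5967, π⊥ = 8-11·τ' ≈ 10.5967 ∉ [-0.6, 0.6) ⇒ out
candidate 3: (m,n)=(3,10) → π∥ = 3+10·τ ≈ 45.3607, π⊥ = 3+10·τ' ≈ 0.6393 ∉ [-0.6, 0.6) ⇒ out
candidate 4: (m,n)=(0,12) → π∥ = 0+12·τ ≈ 50.8328, π⊥ = 0+12·τ' ≈ -2.8328 ∉ [-0.6, 0.6) ⇒ out
candidate 5: (m,n)=(2,12) → π∥ = 2+12·τ ≈ 52.8328, π⊥ = 2+12·τ' ≈ -0.8328 ∉ [-0.6, 0.6) ⇒ out
candidate 6: (m,n)=(1,3) → π∥ = 1+3·τ ≈ 13.7082, π⊥ = 1+3·τ' ≈ 0.2918 ∈ [-0.6, 0.6) ⇒ IN Λ
candidate 7: (m,n)=(-11,6) → π∥ = -11+6·τ ≈ 14.4164, π⊥ = -11+6·τ' ≈ -12.4164 ∉ [-0.6, 0.6) ⇒ out
candidate 8: (m,n)=(-1,-5) → π∥ = -1-5·τ ≈ -22.1803, π⊥ = -1-5·τ' ≈ 0.1803 ∈ [-0.6, 0.6) ⇒ IN Λ
candidate 9: (m,n)=(-3,-11) → π∥ = -3-11·τ ≈ -49.5967, π⊥ = -3-11·τ' ≈ -0.4033 ∈ [-0.6, 0.6) ⇒ IN Λ

6, 8, 9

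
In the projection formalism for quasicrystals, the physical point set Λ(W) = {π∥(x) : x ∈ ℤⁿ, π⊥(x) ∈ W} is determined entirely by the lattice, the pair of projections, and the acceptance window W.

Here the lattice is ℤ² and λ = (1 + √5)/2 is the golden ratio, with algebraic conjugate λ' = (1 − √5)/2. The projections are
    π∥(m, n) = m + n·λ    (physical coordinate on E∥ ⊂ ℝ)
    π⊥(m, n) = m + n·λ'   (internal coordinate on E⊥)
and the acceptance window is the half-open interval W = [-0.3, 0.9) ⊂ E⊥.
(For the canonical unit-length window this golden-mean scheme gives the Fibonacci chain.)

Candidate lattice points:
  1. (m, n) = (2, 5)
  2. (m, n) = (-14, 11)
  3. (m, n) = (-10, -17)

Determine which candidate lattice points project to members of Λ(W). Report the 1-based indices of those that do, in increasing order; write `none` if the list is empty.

3

λ' = (1−√5)/2 ≈ -0.6180.
candidate 1: (m,n)=(2,5) → π∥ = 2+5·λ ≈ 10.0902, π⊥ = 2+5·λ' ≈ -1.0902 ∉ [-0.3, 0.9) ⇒ out
candidate 2: (m,n)=(-14,11) → π∥ = -14+11·λ ≈ 3.7984, π⊥ = -14+11·λ' ≈ -20.7984 ∉ [-0.3, 0.9) ⇒ out
candidate 3: (m,n)=(-10,-17) → π∥ = -10-17·λ ≈ -37.5066, π⊥ = -10-17·λ' ≈ 0.5066 ∈ [-0.3, 0.9) ⇒ IN Λ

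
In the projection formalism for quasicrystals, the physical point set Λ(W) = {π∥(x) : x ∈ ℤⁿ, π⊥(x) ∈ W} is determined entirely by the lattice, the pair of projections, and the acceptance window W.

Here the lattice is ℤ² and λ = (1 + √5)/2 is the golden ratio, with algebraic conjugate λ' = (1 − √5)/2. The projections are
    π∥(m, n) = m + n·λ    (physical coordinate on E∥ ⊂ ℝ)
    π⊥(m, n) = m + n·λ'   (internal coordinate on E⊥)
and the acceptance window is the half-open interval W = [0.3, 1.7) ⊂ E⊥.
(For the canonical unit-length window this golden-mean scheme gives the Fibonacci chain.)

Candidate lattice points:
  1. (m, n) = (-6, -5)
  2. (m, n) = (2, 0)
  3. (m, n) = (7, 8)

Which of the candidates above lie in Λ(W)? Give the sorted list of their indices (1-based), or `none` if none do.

λ' = (1−√5)/2 ≈ -0.6180.
[1] lift (-6,-5): star map gives -2.9098; window check 0.3 ≤ -2.9098 < 1.7 is false → out
[2] lift (2,0): star map gives 2.0000; window check 0.3 ≤ 2.0000 < 1.7 is false → out
[3] lift (7,8): star map gives 2.0557; window check 0.3 ≤ 2.0557 < 1.7 is false → out

none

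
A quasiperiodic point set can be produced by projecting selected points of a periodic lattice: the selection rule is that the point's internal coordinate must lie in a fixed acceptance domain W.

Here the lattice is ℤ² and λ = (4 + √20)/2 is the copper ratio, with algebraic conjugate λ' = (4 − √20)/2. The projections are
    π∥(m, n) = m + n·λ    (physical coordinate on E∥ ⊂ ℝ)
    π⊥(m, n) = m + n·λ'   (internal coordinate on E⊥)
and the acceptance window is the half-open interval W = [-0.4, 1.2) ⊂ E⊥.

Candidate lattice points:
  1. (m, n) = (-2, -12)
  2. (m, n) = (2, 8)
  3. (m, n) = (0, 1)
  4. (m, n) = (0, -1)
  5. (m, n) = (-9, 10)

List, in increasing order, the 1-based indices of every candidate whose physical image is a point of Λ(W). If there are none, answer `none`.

1, 2, 3, 4

Numerically λ ≈ 4.2361 and λ' = −1/λ ≈ -0.2361.
[1] lift (-2,-12): star map gives 0.8328; window check -0.4 ≤ 0.8328 < 1.2 is true → IN Λ
[2] lift (2,8): star map gives 0.1115; window check -0.4 ≤ 0.1115 < 1.2 is true → IN Λ
[3] lift (0,1): star map gives -0.2361; window check -0.4 ≤ -0.2361 < 1.2 is true → IN Λ
[4] lift (0,-1): star map gives 0.2361; window check -0.4 ≤ 0.2361 < 1.2 is true → IN Λ
[5] lift (-9,10): star map gives -11.3607; window check -0.4 ≤ -11.3607 < 1.2 is false → out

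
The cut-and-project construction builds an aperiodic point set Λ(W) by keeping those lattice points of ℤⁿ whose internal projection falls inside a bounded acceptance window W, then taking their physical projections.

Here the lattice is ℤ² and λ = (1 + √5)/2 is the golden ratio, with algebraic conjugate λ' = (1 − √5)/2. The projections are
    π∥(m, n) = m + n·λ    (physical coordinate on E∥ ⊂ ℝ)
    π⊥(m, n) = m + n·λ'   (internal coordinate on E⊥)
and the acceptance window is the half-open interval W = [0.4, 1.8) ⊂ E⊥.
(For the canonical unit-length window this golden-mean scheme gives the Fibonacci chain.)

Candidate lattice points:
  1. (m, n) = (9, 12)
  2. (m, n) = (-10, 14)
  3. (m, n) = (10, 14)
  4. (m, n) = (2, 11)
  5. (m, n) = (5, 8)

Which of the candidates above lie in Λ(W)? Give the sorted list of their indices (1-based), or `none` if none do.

1, 3

Compute λ' = (1−√5)/2 = -0.618034, so π⊥(m,n) = m -0.618034·n.
[1] lift (9,12): star map gives 1.583592; window check 0.4 ≤ 1.583592 < 1.8 is true → IN Λ
[2] lift (-10,14): star map gives -18.652476; window check 0.4 ≤ -18.652476 < 1.8 is false → out
[3] lift (10,14): star map gives 1.347524; window check 0.4 ≤ 1.347524 < 1.8 is true → IN Λ
[4] lift (2,11): star map gives -4.798374; window check 0.4 ≤ -4.798374 < 1.8 is false → out
[5] lift (5,8): star map gives 0.055728; window check 0.4 ≤ 0.055728 < 1.8 is false → out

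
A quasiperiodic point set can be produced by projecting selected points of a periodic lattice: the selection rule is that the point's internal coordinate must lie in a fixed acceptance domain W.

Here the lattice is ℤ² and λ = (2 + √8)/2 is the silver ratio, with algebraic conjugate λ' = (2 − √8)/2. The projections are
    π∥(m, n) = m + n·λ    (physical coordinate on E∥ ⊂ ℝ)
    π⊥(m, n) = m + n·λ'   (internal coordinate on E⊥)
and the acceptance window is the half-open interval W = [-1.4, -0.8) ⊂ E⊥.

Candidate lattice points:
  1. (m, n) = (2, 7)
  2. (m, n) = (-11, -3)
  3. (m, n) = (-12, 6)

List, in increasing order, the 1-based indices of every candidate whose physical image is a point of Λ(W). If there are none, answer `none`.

λ' = (2−√8)/2 ≈ -0.414214.
[1] lift (2,7): star map gives -0.899495; window check -1.4 ≤ -0.899495 < -0.8 is true → IN Λ
[2] lift (-11,-3): star map gives -9.757359; window check -1.4 ≤ -9.757359 < -0.8 is false → out
[3] lift (-12,6): star map gives -14.485281; window check -1.4 ≤ -14.485281 < -0.8 is false → out

1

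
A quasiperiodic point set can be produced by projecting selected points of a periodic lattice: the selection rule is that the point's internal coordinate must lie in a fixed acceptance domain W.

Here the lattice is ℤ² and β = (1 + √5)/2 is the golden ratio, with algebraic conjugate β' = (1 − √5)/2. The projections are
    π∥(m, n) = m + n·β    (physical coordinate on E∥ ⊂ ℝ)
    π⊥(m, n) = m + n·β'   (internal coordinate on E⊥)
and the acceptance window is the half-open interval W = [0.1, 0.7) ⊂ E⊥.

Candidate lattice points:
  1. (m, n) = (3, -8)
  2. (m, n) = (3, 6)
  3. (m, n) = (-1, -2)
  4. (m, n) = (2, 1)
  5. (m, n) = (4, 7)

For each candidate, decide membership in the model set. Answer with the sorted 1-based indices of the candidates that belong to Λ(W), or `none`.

3

Numerically β ≈ 1.6180 and β' = −1/β ≈ -0.6180.
candidate 1: (m,n)=(3,-8) → π∥ = 3-8·β ≈ -9.9443, π⊥ = 3-8·β' ≈ 7.9443 ∉ [0.1, 0.7) ⇒ out
candidate 2: (m,n)=(3,6) → π∥ = 3+6·β ≈ 12.7082, π⊥ = 3+6·β' ≈ -0.7082 ∉ [0.1, 0.7) ⇒ out
candidate 3: (m,n)=(-1,-2) → π∥ = -1-2·β ≈ -4.2361, π⊥ = -1-2·β' ≈ 0.2361 ∈ [0.1, 0.7) ⇒ IN Λ
candidate 4: (m,n)=(2,1) → π∥ = 2+1·β ≈ 3.6180, π⊥ = 2+1·β' ≈ 1.3820 ∉ [0.1, 0.7) ⇒ out
candidate 5: (m,n)=(4,7) → π∥ = 4+7·β ≈ 15.3262, π⊥ = 4+7·β' ≈ -0.3262 ∉ [0.1, 0.7) ⇒ out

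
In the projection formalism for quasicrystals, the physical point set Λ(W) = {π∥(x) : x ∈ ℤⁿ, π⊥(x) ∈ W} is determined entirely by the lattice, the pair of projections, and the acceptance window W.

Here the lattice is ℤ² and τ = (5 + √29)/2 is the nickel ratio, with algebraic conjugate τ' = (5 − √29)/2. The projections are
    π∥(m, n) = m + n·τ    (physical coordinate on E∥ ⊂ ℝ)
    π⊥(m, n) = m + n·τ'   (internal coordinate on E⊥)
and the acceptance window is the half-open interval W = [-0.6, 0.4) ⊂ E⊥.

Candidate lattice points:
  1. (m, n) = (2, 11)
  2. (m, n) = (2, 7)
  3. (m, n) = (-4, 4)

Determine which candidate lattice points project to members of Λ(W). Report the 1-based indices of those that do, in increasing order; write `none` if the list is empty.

1

Numerically τ ≈ 5.19258 and τ' = −1/τ ≈ -0.19258.
[1] lift (2,11): star map gives -0.11841; window check -0.6 ≤ -0.11841 < 0.4 is true → IN Λ
[2] lift (2,7): star map gives 0.65192; window check -0.6 ≤ 0.65192 < 0.4 is false → out
[3] lift (-4,4): star map gives -4.77033; window check -0.6 ≤ -4.77033 < 0.4 is false → out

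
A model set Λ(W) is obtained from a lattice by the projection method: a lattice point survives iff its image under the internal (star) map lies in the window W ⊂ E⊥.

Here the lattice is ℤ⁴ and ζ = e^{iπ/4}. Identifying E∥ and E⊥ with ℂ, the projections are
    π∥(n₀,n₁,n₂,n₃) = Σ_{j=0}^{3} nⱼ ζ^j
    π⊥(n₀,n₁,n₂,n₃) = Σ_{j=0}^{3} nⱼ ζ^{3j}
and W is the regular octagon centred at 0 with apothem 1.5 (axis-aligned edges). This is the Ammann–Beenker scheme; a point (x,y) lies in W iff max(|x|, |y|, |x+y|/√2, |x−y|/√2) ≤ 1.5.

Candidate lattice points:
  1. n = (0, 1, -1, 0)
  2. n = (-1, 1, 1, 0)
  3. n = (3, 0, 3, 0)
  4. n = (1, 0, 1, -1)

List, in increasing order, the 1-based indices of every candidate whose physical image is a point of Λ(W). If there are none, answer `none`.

none

Internal map: ζ^{3j} for j=0..3 gives (1,0), (−√2/2,√2/2), (0,−1), (√2/2,√2/2).
candidate 1: n = (0, 1, -1, 0) → π⊥ ≈ (-0.7071, +1.7071); max(|x|,|y|,|x±y|/√2) = 1.7071 > 1.5 ⇒ ∉ W
candidate 2: n = (-1, 1, 1, 0) → π⊥ ≈ (-1.7071, -0.2929); max(|x|,|y|,|x±y|/√2) = 1.7071 > 1.5 ⇒ ∉ W
candidate 3: n = (3, 0, 3, 0) → π⊥ ≈ (+3.0000, -3.0000); max(|x|,|y|,|x±y|/√2) = 4.2426 > 1.5 ⇒ ∉ W
candidate 4: n = (1, 0, 1, -1) → π⊥ ≈ (+0.2929, -1.7071); max(|x|,|y|,|x±y|/√2) = 1.7071 > 1.5 ⇒ ∉ W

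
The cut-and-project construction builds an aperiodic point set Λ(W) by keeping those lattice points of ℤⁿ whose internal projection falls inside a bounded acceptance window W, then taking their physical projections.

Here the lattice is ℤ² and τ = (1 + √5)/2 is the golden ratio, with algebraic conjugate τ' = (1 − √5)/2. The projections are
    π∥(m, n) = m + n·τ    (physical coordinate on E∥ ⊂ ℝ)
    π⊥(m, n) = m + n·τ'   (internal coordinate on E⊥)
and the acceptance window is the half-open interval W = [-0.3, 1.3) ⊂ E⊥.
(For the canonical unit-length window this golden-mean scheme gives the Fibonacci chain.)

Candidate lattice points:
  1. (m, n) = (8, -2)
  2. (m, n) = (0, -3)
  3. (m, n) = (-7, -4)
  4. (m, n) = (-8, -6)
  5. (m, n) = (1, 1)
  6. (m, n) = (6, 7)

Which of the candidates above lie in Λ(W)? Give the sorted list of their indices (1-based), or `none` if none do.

5

τ' = (1−√5)/2 ≈ -0.618034.
candidate 1: (m,n)=(8,-2) → π∥ = 8-2·τ ≈ 4.763932, π⊥ = 8-2·τ' ≈ 9.236068 ∉ [-0.3, 1.3) ⇒ out
candidate 2: (m,n)=(0,-3) → π∥ = 0-3·τ ≈ -4.854102, π⊥ = 0-3·τ' ≈ 1.854102 ∉ [-0.3, 1.3) ⇒ out
candidate 3: (m,n)=(-7,-4) → π∥ = -7-4·τ ≈ -13.472136, π⊥ = -7-4·τ' ≈ -4.527864 ∉ [-0.3, 1.3) ⇒ out
candidate 4: (m,n)=(-8,-6) → π∥ = -8-6·τ ≈ -17.708204, π⊥ = -8-6·τ' ≈ -4.291796 ∉ [-0.3, 1.3) ⇒ out
candidate 5: (m,n)=(1,1) → π∥ = 1+1·τ ≈ 2.618034, π⊥ = 1+1·τ' ≈ 0.381966 ∈ [-0.3, 1.3) ⇒ IN Λ
candidate 6: (m,n)=(6,7) → π∥ = 6+7·τ ≈ 17.326238, π⊥ = 6+7·τ' ≈ 1.673762 ∉ [-0.3, 1.3) ⇒ out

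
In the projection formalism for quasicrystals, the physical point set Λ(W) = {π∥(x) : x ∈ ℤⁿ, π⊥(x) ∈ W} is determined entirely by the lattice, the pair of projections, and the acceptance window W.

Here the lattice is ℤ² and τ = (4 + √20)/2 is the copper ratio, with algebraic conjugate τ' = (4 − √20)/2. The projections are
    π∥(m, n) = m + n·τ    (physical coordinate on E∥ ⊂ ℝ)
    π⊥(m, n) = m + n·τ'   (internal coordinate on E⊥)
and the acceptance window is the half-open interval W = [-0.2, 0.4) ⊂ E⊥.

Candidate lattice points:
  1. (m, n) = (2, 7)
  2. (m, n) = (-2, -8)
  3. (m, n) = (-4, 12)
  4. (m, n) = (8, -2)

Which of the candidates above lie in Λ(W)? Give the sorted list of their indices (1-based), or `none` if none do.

τ' = (4−√20)/2 ≈ -0.23607.
candidate 1: (m,n)=(2,7) → π∥ = 2+7·τ ≈ 31.65248, π⊥ = 2+7·τ' ≈ 0.34752 ∈ [-0.2, 0.4) ⇒ IN Λ
candidate 2: (m,n)=(-2,-8) → π∥ = -2-8·τ ≈ -35.88854, π⊥ = -2-8·τ' ≈ -0.11146 ∈ [-0.2, 0.4) ⇒ IN Λ
candidate 3: (m,n)=(-4,12) → π∥ = -4+12·τ ≈ 46.83282, π⊥ = -4+12·τ' ≈ -6.83282 ∉ [-0.2, 0.4) ⇒ out
candidate 4: (m,n)=(8,-2) → π∥ = 8-2·τ ≈ -0.47214, π⊥ = 8-2·τ' ≈ 8.47214 ∉ [-0.2, 0.4) ⇒ out

1, 2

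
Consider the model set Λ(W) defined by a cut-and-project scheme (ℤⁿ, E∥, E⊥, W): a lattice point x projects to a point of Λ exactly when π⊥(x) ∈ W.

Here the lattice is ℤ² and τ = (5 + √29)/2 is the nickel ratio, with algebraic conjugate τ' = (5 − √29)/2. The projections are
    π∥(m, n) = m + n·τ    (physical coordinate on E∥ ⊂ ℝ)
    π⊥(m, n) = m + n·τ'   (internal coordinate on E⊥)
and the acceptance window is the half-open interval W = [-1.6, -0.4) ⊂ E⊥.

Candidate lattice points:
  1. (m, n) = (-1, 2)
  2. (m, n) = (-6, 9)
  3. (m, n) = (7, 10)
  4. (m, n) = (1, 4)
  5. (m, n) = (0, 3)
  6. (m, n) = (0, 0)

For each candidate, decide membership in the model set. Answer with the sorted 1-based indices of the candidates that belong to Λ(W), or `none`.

1, 5

τ' = (5−√29)/2 ≈ -0.19258.
[1] lift (-1,2): star map gives -1.38516; window check -1.6 ≤ -1.38516 < -0.4 is true → IN Λ
[2] lift (-6,9): star map gives -7.73324; window check -1.6 ≤ -7.73324 < -0.4 is false → out
[3] lift (7,10): star map gives 5.07418; window check -1.6 ≤ 5.07418 < -0.4 is false → out
[4] lift (1,4): star map gives 0.22967; window check -1.6 ≤ 0.22967 < -0.4 is false → out
[5] lift (0,3): star map gives -0.57775; window check -1.6 ≤ -0.57775 < -0.4 is true → IN Λ
[6] lift (0,0): star map gives 0.00000; window check -1.6 ≤ 0.00000 < -0.4 is false → out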